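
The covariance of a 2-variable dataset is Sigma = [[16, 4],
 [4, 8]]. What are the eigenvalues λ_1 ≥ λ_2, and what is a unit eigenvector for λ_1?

Step 1 — characteristic polynomial of 2×2 Sigma:
  det(Sigma - λI) = λ² - trace · λ + det = 0.
  trace = 16 + 8 = 24, det = 16·8 - (4)² = 112.
Step 2 — discriminant:
  Δ = trace² - 4·det = 576 - 448 = 128.
Step 3 — eigenvalues:
  λ = (trace ± √Δ)/2 = (24 ± 11.3137)/2,
  λ_1 = 17.6569,  λ_2 = 6.3431.

Step 4 — unit eigenvector for λ_1: solve (Sigma - λ_1 I)v = 0. First row:
  (16 - 17.6569)·v_x + (4)·v_y = 0, i.e. (-1.6569)·v_x + (4)·v_y = 0,
  so v ∝ (b, λ_1 - a) = (4, 1.6569) = u.
  ||u|| = √((4)² + (1.6569)²) = √(18.7452) ≈ 4.3296,
  v_1 = u/||u|| ≈ (0.9239, 0.3827) (||v_1|| = 1).

λ_1 = 17.6569,  λ_2 = 6.3431;  v_1 ≈ (0.9239, 0.3827)


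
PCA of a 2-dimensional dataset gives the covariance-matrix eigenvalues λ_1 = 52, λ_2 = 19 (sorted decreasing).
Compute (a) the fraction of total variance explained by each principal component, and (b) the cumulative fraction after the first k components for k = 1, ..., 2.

Step 1 — total variance = trace(Sigma) = Σ λ_i = 52 + 19 = 71.

Step 2 — fraction explained by component i = λ_i / Σ λ:
  PC1: 52/71 = 0.7324
  PC2: 19/71 = 0.2676

Step 3 — cumulative fraction after k components = (λ_1 + ... + λ_k) / Σ λ:
  k = 1: 52/71 = 0.7324
  k = 2: (52 + 19)/71 = 71/71 = 1

Summary (fraction, with percent):

explained: PC1 0.7324 (73.24%), PC2 0.2676 (26.76%);  cumulative: 0.7324, 1


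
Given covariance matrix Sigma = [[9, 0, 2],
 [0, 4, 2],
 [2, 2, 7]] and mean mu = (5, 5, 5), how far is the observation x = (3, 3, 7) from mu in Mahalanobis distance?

Step 1 — centre the observation: (x - mu) = (-2, -2, 2).

Step 2 — invert Sigma (cofactor / det for 3×3, or solve directly):
  Sigma^{-1} = [[0.12, 0.02, -0.04],
 [0.02, 0.295, -0.09],
 [-0.04, -0.09, 0.18]].

Step 3 — form the quadratic (x - mu)^T · Sigma^{-1} · (x - mu):
  Sigma^{-1} · (x - mu) = (-0.36, -0.81, 0.62).
  (x - mu)^T · [Sigma^{-1} · (x - mu)] = (-2)·(-0.36) + (-2)·(-0.81) + (2)·(0.62) = 3.58.

Step 4 — take square root: d = √(3.58) ≈ 1.8921.

d(x, mu) = √(3.58) ≈ 1.8921


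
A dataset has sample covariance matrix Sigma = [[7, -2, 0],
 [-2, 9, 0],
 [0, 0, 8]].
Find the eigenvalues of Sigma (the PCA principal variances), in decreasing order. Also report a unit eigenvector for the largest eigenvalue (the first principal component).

Step 1 — characteristic polynomial p(λ) = det(λI - Sigma) = λ³ - tr·λ² + c_1·λ - det, where tr = trace, c_1 = sum of the principal 2×2 minors, det = det(Sigma):
  tr = 7 + 9 + 8 = 24,
  c_1 = (7·9 - (-2)²) + (7·8 - (0)²) + (9·8 - (0)²) = 59 + 56 + 72 = 187,
  det = 7·(9·8 - (0)²) - (-2)·((-2)·8 - (0)·(0)) + (0)·((-2)·(0) - 9·(0)) = 7·(72) - (-2)·(-16) + (0)·(0) = 472.
  So p(λ) = λ³ - 24λ² + 187λ - 472.
Step 2 — look for an integer root (rational root theorem: any rational root is an integer divisor of 472). Testing λ = 8:
  p(8) = 512 - 1536 + 1496 - 472 = 0  ✓
  Dividing out (λ - 8): p(λ) = (λ - 8)(λ² - 16λ + 59).
Step 3 — remaining eigenvalues from the quadratic λ² - 16λ + 59 = 0:
  Δ = 16² - 4·59 = 256 - 236 = 20,  λ = (16 ± √20)/2 = (16 ± 4.4721)/2 ≈ 10.2361 or 5.7639.
  Sorted: λ_1 = 10.2361,  λ_2 = 8,  λ_3 = 5.7639  (check: sum = 24 = tr ✓).

Step 4 — unit eigenvector for λ_1 ≈ 10.2361: v spans the null space of (Sigma - λ_1 I), whose rows are
  r_1 = (-3.2361, -2, 0),  r_2 = (-2, -1.2361, 0),  r_3 = (0, 0, -2.2361).
  v is orthogonal to every row, so take v ∝ r_1 × r_3 = ((-2)·(-2.2361) - (0)·(0), (0)·(0) - (-3.2361)·(-2.2361), (-3.2361)·(0) - (-2)·(0)) ≈ (4.4721, -7.2361, 0).
  Let u = (4.4721, -7.2361, 0).
  ||u|| = √((4.4721)² + (-7.2361)² + (0)²) = √(72.3607) ≈ 8.5065,  v_1 = u/||u|| ≈ (0.5257, -0.8507, 0) (||v_1|| = 1).

λ_1 = 10.2361,  λ_2 = 8,  λ_3 = 5.7639;  v_1 ≈ (0.5257, -0.8507, 0)


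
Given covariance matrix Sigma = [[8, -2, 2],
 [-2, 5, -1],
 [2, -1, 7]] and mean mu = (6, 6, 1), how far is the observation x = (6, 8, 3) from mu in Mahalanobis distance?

Step 1 — centre the observation: (x - mu) = (0, 2, 2).

Step 2 — invert Sigma (cofactor / det for 3×3, or solve directly):
  Sigma^{-1} = [[0.1466, 0.0517, -0.0345],
 [0.0517, 0.2241, 0.0172],
 [-0.0345, 0.0172, 0.1552]].

Step 3 — form the quadratic (x - mu)^T · Sigma^{-1} · (x - mu):
  Sigma^{-1} · (x - mu) = (0.0345, 0.4828, 0.3448).
  (x - mu)^T · [Sigma^{-1} · (x - mu)] = (0)·(0.0345) + (2)·(0.4828) + (2)·(0.3448) = 1.6552.

Step 4 — take square root: d = √(1.6552) ≈ 1.2865.

d(x, mu) = √(1.6552) ≈ 1.2865


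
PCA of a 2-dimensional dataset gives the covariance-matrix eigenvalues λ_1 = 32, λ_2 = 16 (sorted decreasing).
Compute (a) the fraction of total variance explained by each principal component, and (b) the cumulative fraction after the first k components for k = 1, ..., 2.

Step 1 — total variance = trace(Sigma) = Σ λ_i = 32 + 16 = 48.

Step 2 — fraction explained by component i = λ_i / Σ λ:
  PC1: 32/48 = 0.6667
  PC2: 16/48 = 0.3333

Step 3 — cumulative fraction after k components = (λ_1 + ... + λ_k) / Σ λ:
  k = 1: 32/48 = 0.6667
  k = 2: (32 + 16)/48 = 48/48 = 1

Summary (fraction, with percent):

explained: PC1 0.6667 (66.67%), PC2 0.3333 (33.33%);  cumulative: 0.6667, 1


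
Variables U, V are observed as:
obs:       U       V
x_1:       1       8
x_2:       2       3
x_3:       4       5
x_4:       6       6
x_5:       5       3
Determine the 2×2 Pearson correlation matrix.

Step 1 — column means:
  mean(U) = (1 + 2 + 4 + 6 + 5) / 5 = 18/5 = 3.6
  mean(V) = (8 + 3 + 5 + 6 + 3) / 5 = 25/5 = 5

Step 2 — sample variances and covariances s[i,j] = (1/(n-1)) · Σ_k (x_{k,i} - mean_i) · (x_{k,j} - mean_j), with n-1 = 4:
  s[U,U] = ((-2.6)·(-2.6) + (-1.6)·(-1.6) + (0.4)·(0.4) + (2.4)·(2.4) + (1.4)·(1.4)) / 4 = 17.2/4 = 4.3
  s[U,V] = ((-2.6)·(3) + (-1.6)·(-2) + (0.4)·(0) + (2.4)·(1) + (1.4)·(-2)) / 4 = -5/4 = -1.25
  s[V,V] = ((3)·(3) + (-2)·(-2) + (0)·(0) + (1)·(1) + (-2)·(-2)) / 4 = 18/4 = 4.5
  Sample standard deviations s_i = √(s[i,i]):
  s(U) = √(4.3) = 2.0736
  s(V) = √(4.5) = 2.1213

Step 3 — r_{ij} = s_{ij} / (s_i · s_j):
  r[U,U] = 1 (diagonal).
  r[U,V] = -1.25 / (2.0736 · 2.1213) = -1.25 / 4.3989 = -0.2842
  r[V,V] = 1 (diagonal).

R is symmetric with unit diagonal. Assembling:

R = [[1, -0.2842],
 [-0.2842, 1]]


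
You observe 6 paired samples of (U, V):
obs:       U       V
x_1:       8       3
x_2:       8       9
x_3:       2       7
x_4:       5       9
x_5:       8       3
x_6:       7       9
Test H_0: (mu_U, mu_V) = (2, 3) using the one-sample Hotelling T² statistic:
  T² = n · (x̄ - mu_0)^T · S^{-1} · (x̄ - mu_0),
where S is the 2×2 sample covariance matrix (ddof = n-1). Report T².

Step 1 — sample mean vector:
  mean(U) = (8 + 8 + 2 + 5 + 8 + 7) / 6 = 38/6 = 6.3333
  mean(V) = (3 + 9 + 7 + 9 + 3 + 9) / 6 = 40/6 = 6.6667
  x̄ = (6.3333, 6.6667),  deviation x̄ - mu_0 = (6.3333, 6.6667) - (2, 3) = (4.3333, 3.6667).

Step 2 — sample covariance matrix, S[i,j] = (1/(n-1)) · Σ_k (x_{k,i} - mean_i) · (x_{k,j} - mean_j), divisor n-1 = 5:
  S[U,U] = ((1.6667)·(1.6667) + (1.6667)·(1.6667) + (-4.3333)·(-4.3333) + (-1.3333)·(-1.3333) + (1.6667)·(1.6667) + (0.6667)·(0.6667)) / 5 = 29.3333/5 = 5.8667
  S[U,V] = ((1.6667)·(-3.6667) + (1.6667)·(2.3333) + (-4.3333)·(0.3333) + (-1.3333)·(2.3333) + (1.6667)·(-3.6667) + (0.6667)·(2.3333)) / 5 = -11.3333/5 = -2.2667
  S[V,V] = ((-3.6667)·(-3.6667) + (2.3333)·(2.3333) + (0.3333)·(0.3333) + (2.3333)·(2.3333) + (-3.6667)·(-3.6667) + (2.3333)·(2.3333)) / 5 = 43.3333/5 = 8.6667
  S = [[5.8667, -2.2667],
 [-2.2667, 8.6667]].

Step 3 — invert S. det(S) = 5.8667·8.6667 - (-2.2667)² = 45.7067.
  S^{-1} = (1/det) · [[d, -b], [-b, a]] = [[0.1896, 0.0496],
 [0.0496, 0.1284]].

Step 4 — quadratic form (x̄ - mu_0)^T · S^{-1} · (x̄ - mu_0):
  S^{-1} · (x̄ - mu_0) = (1.0035, 0.6855),
  (x̄ - mu_0)^T · [...] = (4.3333)·(1.0035) + (3.6667)·(0.6855) = 6.8621.

Step 5 — scale by n: T² = 6 · 6.8621 = 41.1727.

T² ≈ 41.1727


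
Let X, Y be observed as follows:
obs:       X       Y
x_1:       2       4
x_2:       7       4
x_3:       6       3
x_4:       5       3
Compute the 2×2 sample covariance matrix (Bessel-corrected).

Step 1 — column means:
  mean(X) = (2 + 7 + 6 + 5) / 4 = 20/4 = 5
  mean(Y) = (4 + 4 + 3 + 3) / 4 = 14/4 = 3.5

Step 2 — sample covariance S[i,j] = (1/(n-1)) · Σ_k (x_{k,i} - mean_i) · (x_{k,j} - mean_j), with n-1 = 3.
  S[X,X] = ((-3)·(-3) + (2)·(2) + (1)·(1) + (0)·(0)) / 3 = 14/3 = 4.6667
  S[X,Y] = ((-3)·(0.5) + (2)·(0.5) + (1)·(-0.5) + (0)·(-0.5)) / 3 = -1/3 = -0.3333
  S[Y,Y] = ((0.5)·(0.5) + (0.5)·(0.5) + (-0.5)·(-0.5) + (-0.5)·(-0.5)) / 3 = 1/3 = 0.3333

S is symmetric (S[j,i] = S[i,j]). Assembling:

S = [[4.6667, -0.3333],
 [-0.3333, 0.3333]]


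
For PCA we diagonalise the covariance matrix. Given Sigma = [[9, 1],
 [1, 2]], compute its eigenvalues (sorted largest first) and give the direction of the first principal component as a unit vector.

Step 1 — characteristic polynomial of 2×2 Sigma:
  det(Sigma - λI) = λ² - trace · λ + det = 0.
  trace = 9 + 2 = 11, det = 9·2 - (1)² = 17.
Step 2 — discriminant:
  Δ = trace² - 4·det = 121 - 68 = 53.
Step 3 — eigenvalues:
  λ = (trace ± √Δ)/2 = (11 ± 7.2801)/2,
  λ_1 = 9.1401,  λ_2 = 1.8599.

Step 4 — unit eigenvector for λ_1: solve (Sigma - λ_1 I)v = 0. First row:
  (9 - 9.1401)·v_x + (1)·v_y = 0, i.e. (-0.1401)·v_x + (1)·v_y = 0,
  so v ∝ (b, λ_1 - a) = (1, 0.1401) = u.
  ||u|| = √((1)² + (0.1401)²) = √(1.0196) ≈ 1.0098,
  v_1 = u/||u|| ≈ (0.9903, 0.1387) (||v_1|| = 1).

λ_1 = 9.1401,  λ_2 = 1.8599;  v_1 ≈ (0.9903, 0.1387)


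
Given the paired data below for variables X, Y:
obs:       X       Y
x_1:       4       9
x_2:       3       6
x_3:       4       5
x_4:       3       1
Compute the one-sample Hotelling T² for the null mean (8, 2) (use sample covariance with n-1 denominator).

Step 1 — sample mean vector:
  mean(X) = (4 + 3 + 4 + 3) / 4 = 14/4 = 3.5
  mean(Y) = (9 + 6 + 5 + 1) / 4 = 21/4 = 5.25
  x̄ = (3.5, 5.25),  deviation x̄ - mu_0 = (3.5, 5.25) - (8, 2) = (-4.5, 3.25).

Step 2 — sample covariance matrix, S[i,j] = (1/(n-1)) · Σ_k (x_{k,i} - mean_i) · (x_{k,j} - mean_j), divisor n-1 = 3:
  S[X,X] = ((0.5)·(0.5) + (-0.5)·(-0.5) + (0.5)·(0.5) + (-0.5)·(-0.5)) / 3 = 1/3 = 0.3333
  S[X,Y] = ((0.5)·(3.75) + (-0.5)·(0.75) + (0.5)·(-0.25) + (-0.5)·(-4.25)) / 3 = 3.5/3 = 1.1667
  S[Y,Y] = ((3.75)·(3.75) + (0.75)·(0.75) + (-0.25)·(-0.25) + (-4.25)·(-4.25)) / 3 = 32.75/3 = 10.9167
  S = [[0.3333, 1.1667],
 [1.1667, 10.9167]].

Step 3 — invert S. det(S) = 0.3333·10.9167 - (1.1667)² = 2.2778.
  S^{-1} = (1/det) · [[d, -b], [-b, a]] = [[4.7927, -0.5122],
 [-0.5122, 0.1463]].

Step 4 — quadratic form (x̄ - mu_0)^T · S^{-1} · (x̄ - mu_0):
  S^{-1} · (x̄ - mu_0) = (-23.2317, 2.7805),
  (x̄ - mu_0)^T · [...] = (-4.5)·(-23.2317) + (3.25)·(2.7805) = 113.5793.

Step 5 — scale by n: T² = 4 · 113.5793 = 454.3171.

T² ≈ 454.3171


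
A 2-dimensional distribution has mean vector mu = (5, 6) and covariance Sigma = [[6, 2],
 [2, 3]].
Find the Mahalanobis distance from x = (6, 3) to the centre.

Step 1 — centre the observation: (x - mu) = (1, -3).

Step 2 — invert Sigma. det(Sigma) = 6·3 - (2)² = 14.
  Sigma^{-1} = (1/det) · [[d, -b], [-b, a]] = [[0.2143, -0.1429],
 [-0.1429, 0.4286]].

Step 3 — form the quadratic (x - mu)^T · Sigma^{-1} · (x - mu):
  Sigma^{-1} · (x - mu) = (0.6429, -1.4286).
  (x - mu)^T · [Sigma^{-1} · (x - mu)] = (1)·(0.6429) + (-3)·(-1.4286) = 4.9286.

Step 4 — take square root: d = √(4.9286) ≈ 2.22.

d(x, mu) = √(4.9286) ≈ 2.22


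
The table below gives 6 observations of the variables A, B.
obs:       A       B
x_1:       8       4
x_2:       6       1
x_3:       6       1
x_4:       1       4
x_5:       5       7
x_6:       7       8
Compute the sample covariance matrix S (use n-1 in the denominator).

Step 1 — column means:
  mean(A) = (8 + 6 + 6 + 1 + 5 + 7) / 6 = 33/6 = 5.5
  mean(B) = (4 + 1 + 1 + 4 + 7 + 8) / 6 = 25/6 = 4.1667

Step 2 — sample covariance S[i,j] = (1/(n-1)) · Σ_k (x_{k,i} - mean_i) · (x_{k,j} - mean_j), with n-1 = 5.
  S[A,A] = ((2.5)·(2.5) + (0.5)·(0.5) + (0.5)·(0.5) + (-4.5)·(-4.5) + (-0.5)·(-0.5) + (1.5)·(1.5)) / 5 = 29.5/5 = 5.9
  S[A,B] = ((2.5)·(-0.1667) + (0.5)·(-3.1667) + (0.5)·(-3.1667) + (-4.5)·(-0.1667) + (-0.5)·(2.8333) + (1.5)·(3.8333)) / 5 = 1.5/5 = 0.3
  S[B,B] = ((-0.1667)·(-0.1667) + (-3.1667)·(-3.1667) + (-3.1667)·(-3.1667) + (-0.1667)·(-0.1667) + (2.8333)·(2.8333) + (3.8333)·(3.8333)) / 5 = 42.8333/5 = 8.5667

S is symmetric (S[j,i] = S[i,j]). Assembling:

S = [[5.9, 0.3],
 [0.3, 8.5667]]


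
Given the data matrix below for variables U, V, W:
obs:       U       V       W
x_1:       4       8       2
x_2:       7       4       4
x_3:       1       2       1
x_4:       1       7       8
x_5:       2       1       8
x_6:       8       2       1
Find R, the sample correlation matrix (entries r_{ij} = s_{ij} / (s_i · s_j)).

Step 1 — column means:
  mean(U) = (4 + 7 + 1 + 1 + 2 + 8) / 6 = 23/6 = 3.8333
  mean(V) = (8 + 4 + 2 + 7 + 1 + 2) / 6 = 24/6 = 4
  mean(W) = (2 + 4 + 1 + 8 + 8 + 1) / 6 = 24/6 = 4

Step 2 — sample variances and covariances s[i,j] = (1/(n-1)) · Σ_k (x_{k,i} - mean_i) · (x_{k,j} - mean_j), with n-1 = 5:
  s[U,U] = ((0.1667)·(0.1667) + (3.1667)·(3.1667) + (-2.8333)·(-2.8333) + (-2.8333)·(-2.8333) + (-1.8333)·(-1.8333) + (4.1667)·(4.1667)) / 5 = 46.8333/5 = 9.3667
  s[U,V] = ((0.1667)·(4) + (3.1667)·(0) + (-2.8333)·(-2) + (-2.8333)·(3) + (-1.8333)·(-3) + (4.1667)·(-2)) / 5 = -5/5 = -1
  s[U,W] = ((0.1667)·(-2) + (3.1667)·(0) + (-2.8333)·(-3) + (-2.8333)·(4) + (-1.8333)·(4) + (4.1667)·(-3)) / 5 = -23/5 = -4.6
  s[V,V] = ((4)·(4) + (0)·(0) + (-2)·(-2) + (3)·(3) + (-3)·(-3) + (-2)·(-2)) / 5 = 42/5 = 8.4
  s[V,W] = ((4)·(-2) + (0)·(0) + (-2)·(-3) + (3)·(4) + (-3)·(4) + (-2)·(-3)) / 5 = 4/5 = 0.8
  s[W,W] = ((-2)·(-2) + (0)·(0) + (-3)·(-3) + (4)·(4) + (4)·(4) + (-3)·(-3)) / 5 = 54/5 = 10.8
  Sample standard deviations s_i = √(s[i,i]):
  s(U) = √(9.3667) = 3.0605
  s(V) = √(8.4) = 2.8983
  s(W) = √(10.8) = 3.2863

Step 3 — r_{ij} = s_{ij} / (s_i · s_j):
  r[U,U] = 1 (diagonal).
  r[U,V] = -1 / (3.0605 · 2.8983) = -1 / 8.8702 = -0.1127
  r[U,W] = -4.6 / (3.0605 · 3.2863) = -4.6 / 10.0578 = -0.4574
  r[V,V] = 1 (diagonal).
  r[V,W] = 0.8 / (2.8983 · 3.2863) = 0.8 / 9.5247 = 0.084
  r[W,W] = 1 (diagonal).

R is symmetric with unit diagonal. Assembling:

R = [[1, -0.1127, -0.4574],
 [-0.1127, 1, 0.084],
 [-0.4574, 0.084, 1]]


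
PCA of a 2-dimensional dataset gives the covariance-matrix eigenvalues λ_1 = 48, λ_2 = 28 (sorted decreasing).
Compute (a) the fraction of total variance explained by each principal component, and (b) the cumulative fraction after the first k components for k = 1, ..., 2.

Step 1 — total variance = trace(Sigma) = Σ λ_i = 48 + 28 = 76.

Step 2 — fraction explained by component i = λ_i / Σ λ:
  PC1: 48/76 = 0.6316
  PC2: 28/76 = 0.3684

Step 3 — cumulative fraction after k components = (λ_1 + ... + λ_k) / Σ λ:
  k = 1: 48/76 = 0.6316
  k = 2: (48 + 28)/76 = 76/76 = 1

Summary (fraction, with percent):

explained: PC1 0.6316 (63.16%), PC2 0.3684 (36.84%);  cumulative: 0.6316, 1


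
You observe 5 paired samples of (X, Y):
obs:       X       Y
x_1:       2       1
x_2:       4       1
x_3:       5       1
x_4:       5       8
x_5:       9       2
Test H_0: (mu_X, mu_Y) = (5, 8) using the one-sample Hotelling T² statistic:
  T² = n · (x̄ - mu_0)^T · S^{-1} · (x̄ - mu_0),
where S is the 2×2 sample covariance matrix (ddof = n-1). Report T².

Step 1 — sample mean vector:
  mean(X) = (2 + 4 + 5 + 5 + 9) / 5 = 25/5 = 5
  mean(Y) = (1 + 1 + 1 + 8 + 2) / 5 = 13/5 = 2.6
  x̄ = (5, 2.6),  deviation x̄ - mu_0 = (5, 2.6) - (5, 8) = (0, -5.4).

Step 2 — sample covariance matrix, S[i,j] = (1/(n-1)) · Σ_k (x_{k,i} - mean_i) · (x_{k,j} - mean_j), divisor n-1 = 4:
  S[X,X] = ((-3)·(-3) + (-1)·(-1) + (0)·(0) + (0)·(0) + (4)·(4)) / 4 = 26/4 = 6.5
  S[X,Y] = ((-3)·(-1.6) + (-1)·(-1.6) + (0)·(-1.6) + (0)·(5.4) + (4)·(-0.6)) / 4 = 4/4 = 1
  S[Y,Y] = ((-1.6)·(-1.6) + (-1.6)·(-1.6) + (-1.6)·(-1.6) + (5.4)·(5.4) + (-0.6)·(-0.6)) / 4 = 37.2/4 = 9.3
  S = [[6.5, 1],
 [1, 9.3]].

Step 3 — invert S. det(S) = 6.5·9.3 - (1)² = 59.45.
  S^{-1} = (1/det) · [[d, -b], [-b, a]] = [[0.1564, -0.0168],
 [-0.0168, 0.1093]].

Step 4 — quadratic form (x̄ - mu_0)^T · S^{-1} · (x̄ - mu_0):
  S^{-1} · (x̄ - mu_0) = (0.0908, -0.5904),
  (x̄ - mu_0)^T · [...] = (0)·(0.0908) + (-5.4)·(-0.5904) = 3.1882.

Step 5 — scale by n: T² = 5 · 3.1882 = 15.9411.

T² ≈ 15.9411


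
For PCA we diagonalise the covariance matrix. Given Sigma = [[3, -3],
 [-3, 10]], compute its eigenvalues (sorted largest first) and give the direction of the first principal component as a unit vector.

Step 1 — characteristic polynomial of 2×2 Sigma:
  det(Sigma - λI) = λ² - trace · λ + det = 0.
  trace = 3 + 10 = 13, det = 3·10 - (-3)² = 21.
Step 2 — discriminant:
  Δ = trace² - 4·det = 169 - 84 = 85.
Step 3 — eigenvalues:
  λ = (trace ± √Δ)/2 = (13 ± 9.2195)/2,
  λ_1 = 11.1098,  λ_2 = 1.8902.

Step 4 — unit eigenvector for λ_1: solve (Sigma - λ_1 I)v = 0. First row:
  (3 - 11.1098)·v_x + (-3)·v_y = 0, i.e. (-8.1098)·v_x + (-3)·v_y = 0,
  so v ∝ (b, λ_1 - a) = (-3, 8.1098); multiply by -1 so the first entry is positive: u = (3, -8.1098).
  ||u|| = √((3)² + (-8.1098)²) = √(74.7684) ≈ 8.6469,
  v_1 = u/||u|| ≈ (0.3469, -0.9379) (||v_1|| = 1).

λ_1 = 11.1098,  λ_2 = 1.8902;  v_1 ≈ (0.3469, -0.9379)


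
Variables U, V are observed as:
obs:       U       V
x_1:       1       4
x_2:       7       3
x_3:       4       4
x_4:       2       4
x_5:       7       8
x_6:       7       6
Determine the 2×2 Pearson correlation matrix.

Step 1 — column means:
  mean(U) = (1 + 7 + 4 + 2 + 7 + 7) / 6 = 28/6 = 4.6667
  mean(V) = (4 + 3 + 4 + 4 + 8 + 6) / 6 = 29/6 = 4.8333

Step 2 — sample variances and covariances s[i,j] = (1/(n-1)) · Σ_k (x_{k,i} - mean_i) · (x_{k,j} - mean_j), with n-1 = 5:
  s[U,U] = ((-3.6667)·(-3.6667) + (2.3333)·(2.3333) + (-0.6667)·(-0.6667) + (-2.6667)·(-2.6667) + (2.3333)·(2.3333) + (2.3333)·(2.3333)) / 5 = 37.3333/5 = 7.4667
  s[U,V] = ((-3.6667)·(-0.8333) + (2.3333)·(-1.8333) + (-0.6667)·(-0.8333) + (-2.6667)·(-0.8333) + (2.3333)·(3.1667) + (2.3333)·(1.1667)) / 5 = 11.6667/5 = 2.3333
  s[V,V] = ((-0.8333)·(-0.8333) + (-1.8333)·(-1.8333) + (-0.8333)·(-0.8333) + (-0.8333)·(-0.8333) + (3.1667)·(3.1667) + (1.1667)·(1.1667)) / 5 = 16.8333/5 = 3.3667
  Sample standard deviations s_i = √(s[i,i]):
  s(U) = √(7.4667) = 2.7325
  s(V) = √(3.3667) = 1.8348

Step 3 — r_{ij} = s_{ij} / (s_i · s_j):
  r[U,U] = 1 (diagonal).
  r[U,V] = 2.3333 / (2.7325 · 1.8348) = 2.3333 / 5.0138 = 0.4654
  r[V,V] = 1 (diagonal).

R is symmetric with unit diagonal. Assembling:

R = [[1, 0.4654],
 [0.4654, 1]]


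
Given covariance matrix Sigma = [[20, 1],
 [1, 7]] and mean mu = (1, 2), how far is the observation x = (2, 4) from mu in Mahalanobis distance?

Step 1 — centre the observation: (x - mu) = (1, 2).

Step 2 — invert Sigma. det(Sigma) = 20·7 - (1)² = 139.
  Sigma^{-1} = (1/det) · [[d, -b], [-b, a]] = [[0.0504, -0.0072],
 [-0.0072, 0.1439]].

Step 3 — form the quadratic (x - mu)^T · Sigma^{-1} · (x - mu):
  Sigma^{-1} · (x - mu) = (0.036, 0.2806).
  (x - mu)^T · [Sigma^{-1} · (x - mu)] = (1)·(0.036) + (2)·(0.2806) = 0.5971.

Step 4 — take square root: d = √(0.5971) ≈ 0.7727.

d(x, mu) = √(0.5971) ≈ 0.7727


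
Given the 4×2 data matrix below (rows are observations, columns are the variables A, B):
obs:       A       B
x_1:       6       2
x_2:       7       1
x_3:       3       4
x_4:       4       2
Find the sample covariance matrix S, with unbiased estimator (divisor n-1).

Step 1 — column means:
  mean(A) = (6 + 7 + 3 + 4) / 4 = 20/4 = 5
  mean(B) = (2 + 1 + 4 + 2) / 4 = 9/4 = 2.25

Step 2 — sample covariance S[i,j] = (1/(n-1)) · Σ_k (x_{k,i} - mean_i) · (x_{k,j} - mean_j), with n-1 = 3.
  S[A,A] = ((1)·(1) + (2)·(2) + (-2)·(-2) + (-1)·(-1)) / 3 = 10/3 = 3.3333
  S[A,B] = ((1)·(-0.25) + (2)·(-1.25) + (-2)·(1.75) + (-1)·(-0.25)) / 3 = -6/3 = -2
  S[B,B] = ((-0.25)·(-0.25) + (-1.25)·(-1.25) + (1.75)·(1.75) + (-0.25)·(-0.25)) / 3 = 4.75/3 = 1.5833

S is symmetric (S[j,i] = S[i,j]). Assembling:

S = [[3.3333, -2],
 [-2, 1.5833]]


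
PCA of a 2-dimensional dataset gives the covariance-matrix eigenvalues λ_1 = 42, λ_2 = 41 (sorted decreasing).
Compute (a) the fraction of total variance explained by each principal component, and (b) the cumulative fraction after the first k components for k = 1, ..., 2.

Step 1 — total variance = trace(Sigma) = Σ λ_i = 42 + 41 = 83.

Step 2 — fraction explained by component i = λ_i / Σ λ:
  PC1: 42/83 = 0.506
  PC2: 41/83 = 0.494

Step 3 — cumulative fraction after k components = (λ_1 + ... + λ_k) / Σ λ:
  k = 1: 42/83 = 0.506
  k = 2: (42 + 41)/83 = 83/83 = 1

Summary (fraction, with percent):

explained: PC1 0.506 (50.6%), PC2 0.494 (49.4%);  cumulative: 0.506, 1


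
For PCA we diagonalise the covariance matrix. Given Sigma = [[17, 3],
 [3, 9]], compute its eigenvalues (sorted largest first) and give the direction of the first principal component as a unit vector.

Step 1 — characteristic polynomial of 2×2 Sigma:
  det(Sigma - λI) = λ² - trace · λ + det = 0.
  trace = 17 + 9 = 26, det = 17·9 - (3)² = 144.
Step 2 — discriminant:
  Δ = trace² - 4·det = 676 - 576 = 100.
Step 3 — eigenvalues:
  λ = (trace ± √Δ)/2 = (26 ± 10)/2,
  λ_1 = 18,  λ_2 = 8.

Step 4 — unit eigenvector for λ_1: solve (Sigma - λ_1 I)v = 0. First row:
  (17 - 18)·v_x + (3)·v_y = 0, i.e. (-1)·v_x + (3)·v_y = 0,
  so v ∝ (b, λ_1 - a) = (3, 1) = u.
  ||u|| = √((3)² + (1)²) = √(10) ≈ 3.1623,
  v_1 = u/||u|| ≈ (0.9487, 0.3162) (||v_1|| = 1).

λ_1 = 18,  λ_2 = 8;  v_1 ≈ (0.9487, 0.3162)


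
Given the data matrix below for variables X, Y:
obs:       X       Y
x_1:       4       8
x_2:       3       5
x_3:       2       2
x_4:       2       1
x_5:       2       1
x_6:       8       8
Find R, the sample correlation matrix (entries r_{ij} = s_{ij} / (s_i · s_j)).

Step 1 — column means:
  mean(X) = (4 + 3 + 2 + 2 + 2 + 8) / 6 = 21/6 = 3.5
  mean(Y) = (8 + 5 + 2 + 1 + 1 + 8) / 6 = 25/6 = 4.1667

Step 2 — sample variances and covariances s[i,j] = (1/(n-1)) · Σ_k (x_{k,i} - mean_i) · (x_{k,j} - mean_j), with n-1 = 5:
  s[X,X] = ((0.5)·(0.5) + (-0.5)·(-0.5) + (-1.5)·(-1.5) + (-1.5)·(-1.5) + (-1.5)·(-1.5) + (4.5)·(4.5)) / 5 = 27.5/5 = 5.5
  s[X,Y] = ((0.5)·(3.8333) + (-0.5)·(0.8333) + (-1.5)·(-2.1667) + (-1.5)·(-3.1667) + (-1.5)·(-3.1667) + (4.5)·(3.8333)) / 5 = 31.5/5 = 6.3
  s[Y,Y] = ((3.8333)·(3.8333) + (0.8333)·(0.8333) + (-2.1667)·(-2.1667) + (-3.1667)·(-3.1667) + (-3.1667)·(-3.1667) + (3.8333)·(3.8333)) / 5 = 54.8333/5 = 10.9667
  Sample standard deviations s_i = √(s[i,i]):
  s(X) = √(5.5) = 2.3452
  s(Y) = √(10.9667) = 3.3116

Step 3 — r_{ij} = s_{ij} / (s_i · s_j):
  r[X,X] = 1 (diagonal).
  r[X,Y] = 6.3 / (2.3452 · 3.3116) = 6.3 / 7.7664 = 0.8112
  r[Y,Y] = 1 (diagonal).

R is symmetric with unit diagonal. Assembling:

R = [[1, 0.8112],
 [0.8112, 1]]


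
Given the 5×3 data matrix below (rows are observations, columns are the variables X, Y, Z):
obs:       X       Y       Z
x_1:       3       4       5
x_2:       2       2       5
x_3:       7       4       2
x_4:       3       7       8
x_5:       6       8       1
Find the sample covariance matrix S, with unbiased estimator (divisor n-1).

Step 1 — column means:
  mean(X) = (3 + 2 + 7 + 3 + 6) / 5 = 21/5 = 4.2
  mean(Y) = (4 + 2 + 4 + 7 + 8) / 5 = 25/5 = 5
  mean(Z) = (5 + 5 + 2 + 8 + 1) / 5 = 21/5 = 4.2

Step 2 — sample covariance S[i,j] = (1/(n-1)) · Σ_k (x_{k,i} - mean_i) · (x_{k,j} - mean_j), with n-1 = 4.
  S[X,X] = ((-1.2)·(-1.2) + (-2.2)·(-2.2) + (2.8)·(2.8) + (-1.2)·(-1.2) + (1.8)·(1.8)) / 4 = 18.8/4 = 4.7
  S[X,Y] = ((-1.2)·(-1) + (-2.2)·(-3) + (2.8)·(-1) + (-1.2)·(2) + (1.8)·(3)) / 4 = 8/4 = 2
  S[X,Z] = ((-1.2)·(0.8) + (-2.2)·(0.8) + (2.8)·(-2.2) + (-1.2)·(3.8) + (1.8)·(-3.2)) / 4 = -19.2/4 = -4.8
  S[Y,Y] = ((-1)·(-1) + (-3)·(-3) + (-1)·(-1) + (2)·(2) + (3)·(3)) / 4 = 24/4 = 6
  S[Y,Z] = ((-1)·(0.8) + (-3)·(0.8) + (-1)·(-2.2) + (2)·(3.8) + (3)·(-3.2)) / 4 = -3/4 = -0.75
  S[Z,Z] = ((0.8)·(0.8) + (0.8)·(0.8) + (-2.2)·(-2.2) + (3.8)·(3.8) + (-3.2)·(-3.2)) / 4 = 30.8/4 = 7.7

S is symmetric (S[j,i] = S[i,j]). Assembling:

S = [[4.7, 2, -4.8],
 [2, 6, -0.75],
 [-4.8, -0.75, 7.7]]


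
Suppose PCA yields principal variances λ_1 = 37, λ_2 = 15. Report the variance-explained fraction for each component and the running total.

Step 1 — total variance = trace(Sigma) = Σ λ_i = 37 + 15 = 52.

Step 2 — fraction explained by component i = λ_i / Σ λ:
  PC1: 37/52 = 0.7115
  PC2: 15/52 = 0.2885

Step 3 — cumulative fraction after k components = (λ_1 + ... + λ_k) / Σ λ:
  k = 1: 37/52 = 0.7115
  k = 2: (37 + 15)/52 = 52/52 = 1

Summary (fraction, with percent):

explained: PC1 0.7115 (71.15%), PC2 0.2885 (28.85%);  cumulative: 0.7115, 1


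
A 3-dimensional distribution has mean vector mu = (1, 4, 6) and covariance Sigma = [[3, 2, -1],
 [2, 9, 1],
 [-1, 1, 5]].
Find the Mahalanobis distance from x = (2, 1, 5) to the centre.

Step 1 — centre the observation: (x - mu) = (1, -3, -1).

Step 2 — invert Sigma (cofactor / det for 3×3, or solve directly):
  Sigma^{-1} = [[0.4444, -0.1111, 0.1111],
 [-0.1111, 0.1414, -0.0505],
 [0.1111, -0.0505, 0.2323]].

Step 3 — form the quadratic (x - mu)^T · Sigma^{-1} · (x - mu):
  Sigma^{-1} · (x - mu) = (0.6667, -0.4848, 0.0303).
  (x - mu)^T · [Sigma^{-1} · (x - mu)] = (1)·(0.6667) + (-3)·(-0.4848) + (-1)·(0.0303) = 2.0909.

Step 4 — take square root: d = √(2.0909) ≈ 1.446.

d(x, mu) = √(2.0909) ≈ 1.446


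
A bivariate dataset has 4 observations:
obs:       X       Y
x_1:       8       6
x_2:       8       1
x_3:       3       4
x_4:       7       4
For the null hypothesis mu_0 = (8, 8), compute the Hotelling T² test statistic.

Step 1 — sample mean vector:
  mean(X) = (8 + 8 + 3 + 7) / 4 = 26/4 = 6.5
  mean(Y) = (6 + 1 + 4 + 4) / 4 = 15/4 = 3.75
  x̄ = (6.5, 3.75),  deviation x̄ - mu_0 = (6.5, 3.75) - (8, 8) = (-1.5, -4.25).

Step 2 — sample covariance matrix, S[i,j] = (1/(n-1)) · Σ_k (x_{k,i} - mean_i) · (x_{k,j} - mean_j), divisor n-1 = 3:
  S[X,X] = ((1.5)·(1.5) + (1.5)·(1.5) + (-3.5)·(-3.5) + (0.5)·(0.5)) / 3 = 17/3 = 5.6667
  S[X,Y] = ((1.5)·(2.25) + (1.5)·(-2.75) + (-3.5)·(0.25) + (0.5)·(0.25)) / 3 = -1.5/3 = -0.5
  S[Y,Y] = ((2.25)·(2.25) + (-2.75)·(-2.75) + (0.25)·(0.25) + (0.25)·(0.25)) / 3 = 12.75/3 = 4.25
  S = [[5.6667, -0.5],
 [-0.5, 4.25]].

Step 3 — invert S. det(S) = 5.6667·4.25 - (-0.5)² = 23.8333.
  S^{-1} = (1/det) · [[d, -b], [-b, a]] = [[0.1783, 0.021],
 [0.021, 0.2378]].

Step 4 — quadratic form (x̄ - mu_0)^T · S^{-1} · (x̄ - mu_0):
  S^{-1} · (x̄ - mu_0) = (-0.3566, -1.042),
  (x̄ - mu_0)^T · [...] = (-1.5)·(-0.3566) + (-4.25)·(-1.042) = 4.9633.

Step 5 — scale by n: T² = 4 · 4.9633 = 19.8531.

T² ≈ 19.8531


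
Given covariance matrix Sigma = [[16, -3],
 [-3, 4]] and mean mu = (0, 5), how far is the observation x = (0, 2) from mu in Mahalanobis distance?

Step 1 — centre the observation: (x - mu) = (0, -3).

Step 2 — invert Sigma. det(Sigma) = 16·4 - (-3)² = 55.
  Sigma^{-1} = (1/det) · [[d, -b], [-b, a]] = [[0.0727, 0.0545],
 [0.0545, 0.2909]].

Step 3 — form the quadratic (x - mu)^T · Sigma^{-1} · (x - mu):
  Sigma^{-1} · (x - mu) = (-0.1636, -0.8727).
  (x - mu)^T · [Sigma^{-1} · (x - mu)] = (0)·(-0.1636) + (-3)·(-0.8727) = 2.6182.

Step 4 — take square root: d = √(2.6182) ≈ 1.6181.

d(x, mu) = √(2.6182) ≈ 1.6181


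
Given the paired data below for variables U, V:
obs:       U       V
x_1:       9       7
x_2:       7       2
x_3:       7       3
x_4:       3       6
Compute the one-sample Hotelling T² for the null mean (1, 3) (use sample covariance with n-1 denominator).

Step 1 — sample mean vector:
  mean(U) = (9 + 7 + 7 + 3) / 4 = 26/4 = 6.5
  mean(V) = (7 + 2 + 3 + 6) / 4 = 18/4 = 4.5
  x̄ = (6.5, 4.5),  deviation x̄ - mu_0 = (6.5, 4.5) - (1, 3) = (5.5, 1.5).

Step 2 — sample covariance matrix, S[i,j] = (1/(n-1)) · Σ_k (x_{k,i} - mean_i) · (x_{k,j} - mean_j), divisor n-1 = 3:
  S[U,U] = ((2.5)·(2.5) + (0.5)·(0.5) + (0.5)·(0.5) + (-3.5)·(-3.5)) / 3 = 19/3 = 6.3333
  S[U,V] = ((2.5)·(2.5) + (0.5)·(-2.5) + (0.5)·(-1.5) + (-3.5)·(1.5)) / 3 = -1/3 = -0.3333
  S[V,V] = ((2.5)·(2.5) + (-2.5)·(-2.5) + (-1.5)·(-1.5) + (1.5)·(1.5)) / 3 = 17/3 = 5.6667
  S = [[6.3333, -0.3333],
 [-0.3333, 5.6667]].

Step 3 — invert S. det(S) = 6.3333·5.6667 - (-0.3333)² = 35.7778.
  S^{-1} = (1/det) · [[d, -b], [-b, a]] = [[0.1584, 0.0093],
 [0.0093, 0.177]].

Step 4 — quadratic form (x̄ - mu_0)^T · S^{-1} · (x̄ - mu_0):
  S^{-1} · (x̄ - mu_0) = (0.8851, 0.3168),
  (x̄ - mu_0)^T · [...] = (5.5)·(0.8851) + (1.5)·(0.3168) = 5.3432.

Step 5 — scale by n: T² = 4 · 5.3432 = 21.3727.

T² ≈ 21.3727


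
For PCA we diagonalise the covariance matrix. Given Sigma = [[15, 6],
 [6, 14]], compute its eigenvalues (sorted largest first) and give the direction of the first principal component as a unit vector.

Step 1 — characteristic polynomial of 2×2 Sigma:
  det(Sigma - λI) = λ² - trace · λ + det = 0.
  trace = 15 + 14 = 29, det = 15·14 - (6)² = 174.
Step 2 — discriminant:
  Δ = trace² - 4·det = 841 - 696 = 145.
Step 3 — eigenvalues:
  λ = (trace ± √Δ)/2 = (29 ± 12.0416)/2,
  λ_1 = 20.5208,  λ_2 = 8.4792.

Step 4 — unit eigenvector for λ_1: solve (Sigma - λ_1 I)v = 0. First row:
  (15 - 20.5208)·v_x + (6)·v_y = 0, i.e. (-5.5208)·v_x + (6)·v_y = 0,
  so v ∝ (b, λ_1 - a) = (6, 5.5208) = u.
  ||u|| = √((6)² + (5.5208)²) = √(66.4792) ≈ 8.1535,
  v_1 = u/||u|| ≈ (0.7359, 0.6771) (||v_1|| = 1).

λ_1 = 20.5208,  λ_2 = 8.4792;  v_1 ≈ (0.7359, 0.6771)


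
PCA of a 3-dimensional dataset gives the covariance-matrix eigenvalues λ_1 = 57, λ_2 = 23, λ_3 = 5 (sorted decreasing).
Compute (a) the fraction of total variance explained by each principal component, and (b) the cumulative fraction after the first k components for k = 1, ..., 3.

Step 1 — total variance = trace(Sigma) = Σ λ_i = 57 + 23 + 5 = 85.

Step 2 — fraction explained by component i = λ_i / Σ λ:
  PC1: 57/85 = 0.6706
  PC2: 23/85 = 0.2706
  PC3: 5/85 = 0.0588

Step 3 — cumulative fraction after k components = (λ_1 + ... + λ_k) / Σ λ:
  k = 1: 57/85 = 0.6706
  k = 2: (57 + 23)/85 = 80/85 = 0.9412
  k = 3: (57 + 23 + 5)/85 = 85/85 = 1

Summary (fraction, with percent):

explained: PC1 0.6706 (67.06%), PC2 0.2706 (27.06%), PC3 0.0588 (5.88%);  cumulative: 0.6706, 0.9412, 1


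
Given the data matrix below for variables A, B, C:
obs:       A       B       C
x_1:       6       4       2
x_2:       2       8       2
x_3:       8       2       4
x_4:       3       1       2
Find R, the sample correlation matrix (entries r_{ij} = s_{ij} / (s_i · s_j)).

Step 1 — column means:
  mean(A) = (6 + 2 + 8 + 3) / 4 = 19/4 = 4.75
  mean(B) = (4 + 8 + 2 + 1) / 4 = 15/4 = 3.75
  mean(C) = (2 + 2 + 4 + 2) / 4 = 10/4 = 2.5

Step 2 — sample variances and covariances s[i,j] = (1/(n-1)) · Σ_k (x_{k,i} - mean_i) · (x_{k,j} - mean_j), with n-1 = 3:
  s[A,A] = ((1.25)·(1.25) + (-2.75)·(-2.75) + (3.25)·(3.25) + (-1.75)·(-1.75)) / 3 = 22.75/3 = 7.5833
  s[A,B] = ((1.25)·(0.25) + (-2.75)·(4.25) + (3.25)·(-1.75) + (-1.75)·(-2.75)) / 3 = -12.25/3 = -4.0833
  s[A,C] = ((1.25)·(-0.5) + (-2.75)·(-0.5) + (3.25)·(1.5) + (-1.75)·(-0.5)) / 3 = 6.5/3 = 2.1667
  s[B,B] = ((0.25)·(0.25) + (4.25)·(4.25) + (-1.75)·(-1.75) + (-2.75)·(-2.75)) / 3 = 28.75/3 = 9.5833
  s[B,C] = ((0.25)·(-0.5) + (4.25)·(-0.5) + (-1.75)·(1.5) + (-2.75)·(-0.5)) / 3 = -3.5/3 = -1.1667
  s[C,C] = ((-0.5)·(-0.5) + (-0.5)·(-0.5) + (1.5)·(1.5) + (-0.5)·(-0.5)) / 3 = 3/3 = 1
  Sample standard deviations s_i = √(s[i,i]):
  s(A) = √(7.5833) = 2.7538
  s(B) = √(9.5833) = 3.0957
  s(C) = √(1) = 1

Step 3 — r_{ij} = s_{ij} / (s_i · s_j):
  r[A,A] = 1 (diagonal).
  r[A,B] = -4.0833 / (2.7538 · 3.0957) = -4.0833 / 8.5249 = -0.479
  r[A,C] = 2.1667 / (2.7538 · 1) = 2.1667 / 2.7538 = 0.7868
  r[B,B] = 1 (diagonal).
  r[B,C] = -1.1667 / (3.0957 · 1) = -1.1667 / 3.0957 = -0.3769
  r[C,C] = 1 (diagonal).

R is symmetric with unit diagonal. Assembling:

R = [[1, -0.479, 0.7868],
 [-0.479, 1, -0.3769],
 [0.7868, -0.3769, 1]]


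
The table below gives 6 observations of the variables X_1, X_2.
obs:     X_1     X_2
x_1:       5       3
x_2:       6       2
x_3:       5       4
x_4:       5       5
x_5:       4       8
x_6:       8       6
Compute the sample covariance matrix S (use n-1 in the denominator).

Step 1 — column means:
  mean(X_1) = (5 + 6 + 5 + 5 + 4 + 8) / 6 = 33/6 = 5.5
  mean(X_2) = (3 + 2 + 4 + 5 + 8 + 6) / 6 = 28/6 = 4.6667

Step 2 — sample covariance S[i,j] = (1/(n-1)) · Σ_k (x_{k,i} - mean_i) · (x_{k,j} - mean_j), with n-1 = 5.
  S[X_1,X_1] = ((-0.5)·(-0.5) + (0.5)·(0.5) + (-0.5)·(-0.5) + (-0.5)·(-0.5) + (-1.5)·(-1.5) + (2.5)·(2.5)) / 5 = 9.5/5 = 1.9
  S[X_1,X_2] = ((-0.5)·(-1.6667) + (0.5)·(-2.6667) + (-0.5)·(-0.6667) + (-0.5)·(0.3333) + (-1.5)·(3.3333) + (2.5)·(1.3333)) / 5 = -2/5 = -0.4
  S[X_2,X_2] = ((-1.6667)·(-1.6667) + (-2.6667)·(-2.6667) + (-0.6667)·(-0.6667) + (0.3333)·(0.3333) + (3.3333)·(3.3333) + (1.3333)·(1.3333)) / 5 = 23.3333/5 = 4.6667

S is symmetric (S[j,i] = S[i,j]). Assembling:

S = [[1.9, -0.4],
 [-0.4, 4.6667]]


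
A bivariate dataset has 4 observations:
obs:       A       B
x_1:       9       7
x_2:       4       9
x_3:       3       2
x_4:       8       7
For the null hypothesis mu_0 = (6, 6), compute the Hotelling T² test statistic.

Step 1 — sample mean vector:
  mean(A) = (9 + 4 + 3 + 8) / 4 = 24/4 = 6
  mean(B) = (7 + 9 + 2 + 7) / 4 = 25/4 = 6.25
  x̄ = (6, 6.25),  deviation x̄ - mu_0 = (6, 6.25) - (6, 6) = (0, 0.25).

Step 2 — sample covariance matrix, S[i,j] = (1/(n-1)) · Σ_k (x_{k,i} - mean_i) · (x_{k,j} - mean_j), divisor n-1 = 3:
  S[A,A] = ((3)·(3) + (-2)·(-2) + (-3)·(-3) + (2)·(2)) / 3 = 26/3 = 8.6667
  S[A,B] = ((3)·(0.75) + (-2)·(2.75) + (-3)·(-4.25) + (2)·(0.75)) / 3 = 11/3 = 3.6667
  S[B,B] = ((0.75)·(0.75) + (2.75)·(2.75) + (-4.25)·(-4.25) + (0.75)·(0.75)) / 3 = 26.75/3 = 8.9167
  S = [[8.6667, 3.6667],
 [3.6667, 8.9167]].

Step 3 — invert S. det(S) = 8.6667·8.9167 - (3.6667)² = 63.8333.
  S^{-1} = (1/det) · [[d, -b], [-b, a]] = [[0.1397, -0.0574],
 [-0.0574, 0.1358]].

Step 4 — quadratic form (x̄ - mu_0)^T · S^{-1} · (x̄ - mu_0):
  S^{-1} · (x̄ - mu_0) = (-0.0144, 0.0339),
  (x̄ - mu_0)^T · [...] = (0)·(-0.0144) + (0.25)·(0.0339) = 0.0085.

Step 5 — scale by n: T² = 4 · 0.0085 = 0.0339.

T² ≈ 0.0339


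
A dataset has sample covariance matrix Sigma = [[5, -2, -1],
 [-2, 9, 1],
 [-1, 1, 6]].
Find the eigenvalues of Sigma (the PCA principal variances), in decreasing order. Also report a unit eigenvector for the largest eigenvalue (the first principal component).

Step 1 — characteristic polynomial p(λ) = det(λI - Sigma) = λ³ - tr·λ² + c_1·λ - det, where tr = trace, c_1 = sum of the principal 2×2 minors, det = det(Sigma):
  tr = 5 + 9 + 6 = 20,
  c_1 = (5·9 - (-2)²) + (5·6 - (-1)²) + (9·6 - (1)²) = 41 + 29 + 53 = 123,
  det = 5·(9·6 - (1)²) - (-2)·((-2)·6 - (1)·(-1)) + (-1)·((-2)·(1) - 9·(-1)) = 5·(53) - (-2)·(-11) + (-1)·(7) = 236.
  So p(λ) = λ³ - 20λ² + 123λ - 236.
Step 2 — look for an integer root (rational root theorem: any rational root is an integer divisor of 236). Testing λ = 4:
  p(4) = 64 - 320 + 492 - 236 = 0  ✓
  Dividing out (λ - 4): p(λ) = (λ - 4)(λ² - 16λ + 59).
Step 3 — remaining eigenvalues from the quadratic λ² - 16λ + 59 = 0:
  Δ = 16² - 4·59 = 256 - 236 = 20,  λ = (16 ± √20)/2 = (16 ± 4.4721)/2 ≈ 10.2361 or 5.7639.
  Sorted: λ_1 = 10.2361,  λ_2 = 5.7639,  λ_3 = 4  (check: sum = 20 = tr ✓).

Step 4 — unit eigenvector for λ_1 ≈ 10.2361: v spans the null space of (Sigma - λ_1 I), whose rows are
  r_1 = (-5.2361, -2, -1),  r_2 = (-2, -1.2361, 1),  r_3 = (-1, 1, -4.2361).
  v is orthogonal to every row, so take v ∝ r_1 × r_2 = ((-2)·(1) - (-1)·(-1.2361), (-1)·(-2) - (-5.2361)·(1), (-5.2361)·(-1.2361) - (-2)·(-2)) ≈ (-3.2361, 7.2361, 2.4721).
  Rescale (multiply by -1 so the first nonzero entry is positive): u = (3.2361, -7.2361, -2.4721).
  ||u|| = √((3.2361)² + (-7.2361)² + (-2.4721)²) = √(68.9443) ≈ 8.3033,  v_1 = u/||u|| ≈ (0.3897, -0.8715, -0.2977) (||v_1|| = 1).

λ_1 = 10.2361,  λ_2 = 5.7639,  λ_3 = 4;  v_1 ≈ (0.3897, -0.8715, -0.2977)


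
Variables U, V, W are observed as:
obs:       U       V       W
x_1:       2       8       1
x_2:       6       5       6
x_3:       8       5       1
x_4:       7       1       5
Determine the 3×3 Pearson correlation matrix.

Step 1 — column means:
  mean(U) = (2 + 6 + 8 + 7) / 4 = 23/4 = 5.75
  mean(V) = (8 + 5 + 5 + 1) / 4 = 19/4 = 4.75
  mean(W) = (1 + 6 + 1 + 5) / 4 = 13/4 = 3.25

Step 2 — sample variances and covariances s[i,j] = (1/(n-1)) · Σ_k (x_{k,i} - mean_i) · (x_{k,j} - mean_j), with n-1 = 3:
  s[U,U] = ((-3.75)·(-3.75) + (0.25)·(0.25) + (2.25)·(2.25) + (1.25)·(1.25)) / 3 = 20.75/3 = 6.9167
  s[U,V] = ((-3.75)·(3.25) + (0.25)·(0.25) + (2.25)·(0.25) + (1.25)·(-3.75)) / 3 = -16.25/3 = -5.4167
  s[U,W] = ((-3.75)·(-2.25) + (0.25)·(2.75) + (2.25)·(-2.25) + (1.25)·(1.75)) / 3 = 6.25/3 = 2.0833
  s[V,V] = ((3.25)·(3.25) + (0.25)·(0.25) + (0.25)·(0.25) + (-3.75)·(-3.75)) / 3 = 24.75/3 = 8.25
  s[V,W] = ((3.25)·(-2.25) + (0.25)·(2.75) + (0.25)·(-2.25) + (-3.75)·(1.75)) / 3 = -13.75/3 = -4.5833
  s[W,W] = ((-2.25)·(-2.25) + (2.75)·(2.75) + (-2.25)·(-2.25) + (1.75)·(1.75)) / 3 = 20.75/3 = 6.9167
  Sample standard deviations s_i = √(s[i,i]):
  s(U) = √(6.9167) = 2.63
  s(V) = √(8.25) = 2.8723
  s(W) = √(6.9167) = 2.63

Step 3 — r_{ij} = s_{ij} / (s_i · s_j):
  r[U,U] = 1 (diagonal).
  r[U,V] = -5.4167 / (2.63 · 2.8723) = -5.4167 / 7.554 = -0.7171
  r[U,W] = 2.0833 / (2.63 · 2.63) = 2.0833 / 6.9167 = 0.3012
  r[V,V] = 1 (diagonal).
  r[V,W] = -4.5833 / (2.8723 · 2.63) = -4.5833 / 7.554 = -0.6067
  r[W,W] = 1 (diagonal).

R is symmetric with unit diagonal. Assembling:

R = [[1, -0.7171, 0.3012],
 [-0.7171, 1, -0.6067],
 [0.3012, -0.6067, 1]]


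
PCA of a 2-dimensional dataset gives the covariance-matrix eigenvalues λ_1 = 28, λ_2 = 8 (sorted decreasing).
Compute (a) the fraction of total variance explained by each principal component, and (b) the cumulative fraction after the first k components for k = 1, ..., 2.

Step 1 — total variance = trace(Sigma) = Σ λ_i = 28 + 8 = 36.

Step 2 — fraction explained by component i = λ_i / Σ λ:
  PC1: 28/36 = 0.7778
  PC2: 8/36 = 0.2222

Step 3 — cumulative fraction after k components = (λ_1 + ... + λ_k) / Σ λ:
  k = 1: 28/36 = 0.7778
  k = 2: (28 + 8)/36 = 36/36 = 1

Summary (fraction, with percent):

explained: PC1 0.7778 (77.78%), PC2 0.2222 (22.22%);  cumulative: 0.7778, 1


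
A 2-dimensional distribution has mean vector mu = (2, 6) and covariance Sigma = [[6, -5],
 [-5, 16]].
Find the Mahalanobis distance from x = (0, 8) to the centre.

Step 1 — centre the observation: (x - mu) = (-2, 2).

Step 2 — invert Sigma. det(Sigma) = 6·16 - (-5)² = 71.
  Sigma^{-1} = (1/det) · [[d, -b], [-b, a]] = [[0.2254, 0.0704],
 [0.0704, 0.0845]].

Step 3 — form the quadratic (x - mu)^T · Sigma^{-1} · (x - mu):
  Sigma^{-1} · (x - mu) = (-0.3099, 0.0282).
  (x - mu)^T · [Sigma^{-1} · (x - mu)] = (-2)·(-0.3099) + (2)·(0.0282) = 0.6761.

Step 4 — take square root: d = √(0.6761) ≈ 0.8222.

d(x, mu) = √(0.6761) ≈ 0.8222
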